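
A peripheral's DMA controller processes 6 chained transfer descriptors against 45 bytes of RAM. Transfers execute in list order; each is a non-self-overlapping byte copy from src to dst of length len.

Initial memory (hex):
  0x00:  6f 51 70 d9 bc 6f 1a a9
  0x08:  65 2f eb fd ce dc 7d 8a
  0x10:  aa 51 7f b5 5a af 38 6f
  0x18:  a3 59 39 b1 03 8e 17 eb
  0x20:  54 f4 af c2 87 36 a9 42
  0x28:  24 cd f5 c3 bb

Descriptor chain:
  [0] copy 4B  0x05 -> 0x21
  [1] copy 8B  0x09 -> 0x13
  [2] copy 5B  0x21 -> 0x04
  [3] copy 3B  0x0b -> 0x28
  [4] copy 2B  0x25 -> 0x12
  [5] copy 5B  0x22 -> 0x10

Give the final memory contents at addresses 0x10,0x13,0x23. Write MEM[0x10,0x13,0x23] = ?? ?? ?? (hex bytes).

  after D0: wrote 4B at 0x21 = 6f1aa965
  after D1: wrote 8B at 0x13 = 2febfdcedc7d8aaa
  after D2: wrote 5B at 0x04 = 6f1aa96536
  after D3: wrote 3B at 0x28 = fdcedc
  after D4: wrote 2B at 0x12 = 36a9
  after D5: wrote 5B at 0x10 = 1aa96536a9
query mem[0x10]=0x1a, mem[0x13]=0x36, mem[0x23]=0xa9

MEM[0x10,0x13,0x23] = 1a 36 a9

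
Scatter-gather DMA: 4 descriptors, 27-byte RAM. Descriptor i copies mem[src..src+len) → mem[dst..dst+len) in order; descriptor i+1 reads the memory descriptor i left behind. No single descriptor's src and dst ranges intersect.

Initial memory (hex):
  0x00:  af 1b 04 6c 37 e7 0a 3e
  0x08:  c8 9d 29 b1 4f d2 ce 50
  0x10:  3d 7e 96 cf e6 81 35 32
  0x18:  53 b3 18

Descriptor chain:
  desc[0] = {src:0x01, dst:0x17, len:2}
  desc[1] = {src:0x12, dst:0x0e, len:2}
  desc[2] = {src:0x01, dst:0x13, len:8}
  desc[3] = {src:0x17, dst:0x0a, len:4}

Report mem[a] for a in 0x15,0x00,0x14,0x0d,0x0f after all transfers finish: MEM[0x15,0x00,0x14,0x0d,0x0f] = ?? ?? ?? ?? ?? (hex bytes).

[0] 0x01->0x17 len=2 : 1b 04
[1] 0x12->0x0e len=2 : 96 cf
[2] 0x01->0x13 len=8 : 1b 04 6c 37 e7 0a 3e c8
[3] 0x17->0x0a len=4 : e7 0a 3e c8
query mem[0x15]=0x6c, mem[0x00]=0xaf, mem[0x14]=0x04, mem[0x0d]=0xc8, mem[0x0f]=0xcf

MEM[0x15,0x00,0x14,0x0d,0x0f] = 6c af 04 c8 cf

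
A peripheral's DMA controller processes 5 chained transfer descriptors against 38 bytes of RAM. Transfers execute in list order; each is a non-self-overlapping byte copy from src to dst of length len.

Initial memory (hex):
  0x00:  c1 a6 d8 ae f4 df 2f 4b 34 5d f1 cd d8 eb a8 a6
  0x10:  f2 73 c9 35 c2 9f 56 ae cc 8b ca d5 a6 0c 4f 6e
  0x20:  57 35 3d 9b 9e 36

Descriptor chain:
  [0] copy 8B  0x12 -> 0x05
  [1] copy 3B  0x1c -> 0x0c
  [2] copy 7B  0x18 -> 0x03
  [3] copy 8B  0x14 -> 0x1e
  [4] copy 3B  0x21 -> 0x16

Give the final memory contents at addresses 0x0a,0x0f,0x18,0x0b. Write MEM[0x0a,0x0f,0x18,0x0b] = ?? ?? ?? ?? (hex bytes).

MEM[0x0a,0x0f,0x18,0x0b] = ae a6 8b cc

#0 dst[0x05+8] := {0xc9,0x35,0xc2,0x9f,0x56,0xae,0xcc,0x8b}
#1 dst[0x0c+3] := {0xa6,0x0c,0x4f}
#2 dst[0x03+7] := {0xcc,0x8b,0xca,0xd5,0xa6,0x0c,0x4f}
#3 dst[0x1e+8] := {0xc2,0x9f,0x56,0xae,0xcc,0x8b,0xca,0xd5}
#4 dst[0x16+3] := {0xae,0xcc,0x8b}
query mem[0x0a]=0xae, mem[0x0f]=0xa6, mem[0x18]=0x8b, mem[0x0b]=0xcc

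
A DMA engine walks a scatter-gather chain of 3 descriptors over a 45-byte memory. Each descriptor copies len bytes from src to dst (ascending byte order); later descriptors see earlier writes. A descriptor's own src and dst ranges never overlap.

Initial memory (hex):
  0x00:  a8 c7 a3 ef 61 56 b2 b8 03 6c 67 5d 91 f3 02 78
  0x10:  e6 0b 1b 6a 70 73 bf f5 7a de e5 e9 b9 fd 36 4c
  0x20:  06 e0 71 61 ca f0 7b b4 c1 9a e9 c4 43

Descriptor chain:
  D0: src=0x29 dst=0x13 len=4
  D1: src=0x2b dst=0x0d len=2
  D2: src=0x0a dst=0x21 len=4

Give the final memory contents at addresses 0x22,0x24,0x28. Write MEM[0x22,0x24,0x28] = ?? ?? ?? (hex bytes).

MEM[0x22,0x24,0x28] = 5d c4 c1

  after D0: wrote 4B at 0x13 = 9ae9c443
  after D1: wrote 2B at 0x0d = c443
  after D2: wrote 4B at 0x21 = 675d91c4
query mem[0x22]=0x5d, mem[0x24]=0xc4, mem[0x28]=0xc1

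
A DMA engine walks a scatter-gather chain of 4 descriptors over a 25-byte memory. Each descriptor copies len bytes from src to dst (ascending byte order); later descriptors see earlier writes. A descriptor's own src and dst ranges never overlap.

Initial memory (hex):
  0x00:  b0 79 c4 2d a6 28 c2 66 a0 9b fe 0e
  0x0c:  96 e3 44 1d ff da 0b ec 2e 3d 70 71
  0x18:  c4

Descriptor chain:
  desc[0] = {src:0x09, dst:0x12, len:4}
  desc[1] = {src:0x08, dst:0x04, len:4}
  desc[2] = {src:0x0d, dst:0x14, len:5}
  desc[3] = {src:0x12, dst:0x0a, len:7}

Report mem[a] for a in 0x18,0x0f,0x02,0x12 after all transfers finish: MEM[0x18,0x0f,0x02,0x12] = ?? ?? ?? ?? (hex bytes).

#0 dst[0x12+4] := {0x9b,0xfe,0x0e,0x96}
#1 dst[0x04+4] := {0xa0,0x9b,0xfe,0x0e}
#2 dst[0x14+5] := {0xe3,0x44,0x1d,0xff,0xda}
#3 dst[0x0a+7] := {0x9b,0xfe,0xe3,0x44,0x1d,0xff,0xda}
query mem[0x18]=0xda, mem[0x0f]=0xff, mem[0x02]=0xc4, mem[0x12]=0x9b

MEM[0x18,0x0f,0x02,0x12] = da ff c4 9b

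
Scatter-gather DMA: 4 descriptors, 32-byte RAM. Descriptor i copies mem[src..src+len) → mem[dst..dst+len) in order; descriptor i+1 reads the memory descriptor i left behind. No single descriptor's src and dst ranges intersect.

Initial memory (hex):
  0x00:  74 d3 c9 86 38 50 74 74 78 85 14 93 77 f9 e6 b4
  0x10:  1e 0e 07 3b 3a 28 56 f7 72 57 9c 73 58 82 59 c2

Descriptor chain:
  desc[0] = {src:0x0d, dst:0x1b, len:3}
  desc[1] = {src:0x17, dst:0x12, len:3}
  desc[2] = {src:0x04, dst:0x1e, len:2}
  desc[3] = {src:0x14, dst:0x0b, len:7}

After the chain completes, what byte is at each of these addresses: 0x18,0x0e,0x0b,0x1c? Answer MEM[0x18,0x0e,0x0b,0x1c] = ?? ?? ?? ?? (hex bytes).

MEM[0x18,0x0e,0x0b,0x1c] = 72 f7 57 e6

  after D0: wrote 3B at 0x1b = f9e6b4
  after D1: wrote 3B at 0x12 = f77257
  after D2: wrote 2B at 0x1e = 3850
  after D3: wrote 7B at 0x0b = 572856f772579c
query mem[0x18]=0x72, mem[0x0e]=0xf7, mem[0x0b]=0x57, mem[0x1c]=0xe6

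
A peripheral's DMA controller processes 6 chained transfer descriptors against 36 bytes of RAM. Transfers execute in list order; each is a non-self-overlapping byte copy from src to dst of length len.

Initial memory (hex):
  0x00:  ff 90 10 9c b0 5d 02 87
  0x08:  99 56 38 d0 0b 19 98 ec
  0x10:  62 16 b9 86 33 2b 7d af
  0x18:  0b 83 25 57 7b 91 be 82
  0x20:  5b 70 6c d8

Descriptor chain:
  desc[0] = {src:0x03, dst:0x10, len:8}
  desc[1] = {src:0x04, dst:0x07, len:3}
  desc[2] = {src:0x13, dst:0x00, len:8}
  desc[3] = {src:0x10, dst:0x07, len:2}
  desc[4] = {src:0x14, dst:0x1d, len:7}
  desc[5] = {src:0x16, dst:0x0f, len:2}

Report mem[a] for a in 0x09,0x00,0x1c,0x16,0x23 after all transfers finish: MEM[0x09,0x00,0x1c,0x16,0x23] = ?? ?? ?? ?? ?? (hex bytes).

MEM[0x09,0x00,0x1c,0x16,0x23] = 02 02 7b 56 25

[0] 0x03->0x10 len=8 : 9c b0 5d 02 87 99 56 38
[1] 0x04->0x07 len=3 : b0 5d 02
[2] 0x13->0x00 len=8 : 02 87 99 56 38 0b 83 25
[3] 0x10->0x07 len=2 : 9c b0
[4] 0x14->0x1d len=7 : 87 99 56 38 0b 83 25
[5] 0x16->0x0f len=2 : 56 38
query mem[0x09]=0x02, mem[0x00]=0x02, mem[0x1c]=0x7b, mem[0x16]=0x56, mem[0x23]=0x25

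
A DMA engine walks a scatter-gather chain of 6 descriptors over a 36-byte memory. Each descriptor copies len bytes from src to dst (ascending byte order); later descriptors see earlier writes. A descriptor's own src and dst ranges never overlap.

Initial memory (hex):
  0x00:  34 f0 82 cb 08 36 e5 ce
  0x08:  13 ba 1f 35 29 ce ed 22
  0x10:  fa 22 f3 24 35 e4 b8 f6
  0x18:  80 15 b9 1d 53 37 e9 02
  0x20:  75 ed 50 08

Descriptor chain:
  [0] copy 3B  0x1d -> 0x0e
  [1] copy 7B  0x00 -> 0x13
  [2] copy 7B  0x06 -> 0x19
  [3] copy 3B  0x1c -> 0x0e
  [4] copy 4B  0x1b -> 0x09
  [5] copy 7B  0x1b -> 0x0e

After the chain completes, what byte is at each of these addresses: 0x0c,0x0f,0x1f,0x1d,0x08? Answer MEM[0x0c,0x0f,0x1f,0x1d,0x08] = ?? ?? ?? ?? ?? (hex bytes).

D0: mem[0x0e..0x10] <- [37 e9 02]
D1: mem[0x13..0x19] <- [34 f0 82 cb 08 36 e5]
D2: mem[0x19..0x1f] <- [e5 ce 13 ba 1f 35 29]
D3: mem[0x0e..0x10] <- [ba 1f 35]
D4: mem[0x09..0x0c] <- [13 ba 1f 35]
D5: mem[0x0e..0x14] <- [13 ba 1f 35 29 75 ed]
query mem[0x0c]=0x35, mem[0x0f]=0xba, mem[0x1f]=0x29, mem[0x1d]=0x1f, mem[0x08]=0x13

MEM[0x0c,0x0f,0x1f,0x1d,0x08] = 35 ba 29 1f 13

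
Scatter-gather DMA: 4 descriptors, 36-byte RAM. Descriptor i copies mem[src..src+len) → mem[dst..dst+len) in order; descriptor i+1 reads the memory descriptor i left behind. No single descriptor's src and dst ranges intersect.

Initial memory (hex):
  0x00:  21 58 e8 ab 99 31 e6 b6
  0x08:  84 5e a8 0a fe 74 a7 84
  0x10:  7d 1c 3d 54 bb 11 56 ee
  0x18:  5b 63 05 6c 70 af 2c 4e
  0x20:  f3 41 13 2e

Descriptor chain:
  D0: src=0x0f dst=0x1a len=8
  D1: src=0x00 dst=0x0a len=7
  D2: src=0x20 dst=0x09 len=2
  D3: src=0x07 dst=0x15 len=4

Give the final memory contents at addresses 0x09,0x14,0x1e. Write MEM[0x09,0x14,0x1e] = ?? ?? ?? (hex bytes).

D0: mem[0x1a..0x21] <- [84 7d 1c 3d 54 bb 11 56]
D1: mem[0x0a..0x10] <- [21 58 e8 ab 99 31 e6]
D2: mem[0x09..0x0a] <- [11 56]
D3: mem[0x15..0x18] <- [b6 84 11 56]
query mem[0x09]=0x11, mem[0x14]=0xbb, mem[0x1e]=0x54

MEM[0x09,0x14,0x1e] = 11 bb 54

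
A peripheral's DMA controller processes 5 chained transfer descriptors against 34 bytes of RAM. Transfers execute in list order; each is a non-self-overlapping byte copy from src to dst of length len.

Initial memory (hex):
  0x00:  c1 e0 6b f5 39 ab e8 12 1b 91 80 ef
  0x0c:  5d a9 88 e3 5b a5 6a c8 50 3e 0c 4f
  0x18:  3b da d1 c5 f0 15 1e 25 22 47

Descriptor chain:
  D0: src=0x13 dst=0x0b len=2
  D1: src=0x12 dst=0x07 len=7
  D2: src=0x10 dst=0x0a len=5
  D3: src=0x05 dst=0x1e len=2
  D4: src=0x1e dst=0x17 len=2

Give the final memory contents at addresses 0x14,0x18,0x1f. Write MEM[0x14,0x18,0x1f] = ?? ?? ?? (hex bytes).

MEM[0x14,0x18,0x1f] = 50 e8 e8

[0] 0x13->0x0b len=2 : c8 50
[1] 0x12->0x07 len=7 : 6a c8 50 3e 0c 4f 3b
[2] 0x10->0x0a len=5 : 5b a5 6a c8 50
[3] 0x05->0x1e len=2 : ab e8
[4] 0x1e->0x17 len=2 : ab e8
query mem[0x14]=0x50, mem[0x18]=0xe8, mem[0x1f]=0xe8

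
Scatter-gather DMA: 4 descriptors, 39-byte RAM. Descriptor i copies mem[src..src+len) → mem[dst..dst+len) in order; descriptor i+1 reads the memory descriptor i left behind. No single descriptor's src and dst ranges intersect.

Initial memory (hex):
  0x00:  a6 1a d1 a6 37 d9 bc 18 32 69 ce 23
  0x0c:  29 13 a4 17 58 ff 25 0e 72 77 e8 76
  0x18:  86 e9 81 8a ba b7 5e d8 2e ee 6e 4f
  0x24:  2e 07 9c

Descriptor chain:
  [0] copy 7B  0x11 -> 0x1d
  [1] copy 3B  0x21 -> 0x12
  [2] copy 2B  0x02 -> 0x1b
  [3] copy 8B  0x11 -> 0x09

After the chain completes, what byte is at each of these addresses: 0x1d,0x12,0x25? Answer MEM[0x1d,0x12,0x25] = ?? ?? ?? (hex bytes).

D0: mem[0x1d..0x23] <- [ff 25 0e 72 77 e8 76]
D1: mem[0x12..0x14] <- [77 e8 76]
D2: mem[0x1b..0x1c] <- [d1 a6]
D3: mem[0x09..0x10] <- [ff 77 e8 76 77 e8 76 86]
query mem[0x1d]=0xff, mem[0x12]=0x77, mem[0x25]=0x07

MEM[0x1d,0x12,0x25] = ff 77 07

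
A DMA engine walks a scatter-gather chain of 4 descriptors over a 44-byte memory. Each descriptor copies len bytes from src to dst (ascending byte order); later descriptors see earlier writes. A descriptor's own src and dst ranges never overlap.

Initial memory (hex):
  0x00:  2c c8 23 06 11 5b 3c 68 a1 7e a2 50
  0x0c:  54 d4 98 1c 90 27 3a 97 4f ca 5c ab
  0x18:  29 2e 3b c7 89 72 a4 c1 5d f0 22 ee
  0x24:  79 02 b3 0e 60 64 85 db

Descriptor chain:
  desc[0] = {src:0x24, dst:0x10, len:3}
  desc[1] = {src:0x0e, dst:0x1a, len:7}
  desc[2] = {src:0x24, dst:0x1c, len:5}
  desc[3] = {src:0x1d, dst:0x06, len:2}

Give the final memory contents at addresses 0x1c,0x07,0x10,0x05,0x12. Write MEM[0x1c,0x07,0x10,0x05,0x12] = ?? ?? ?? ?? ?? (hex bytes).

D0: mem[0x10..0x12] <- [79 02 b3]
D1: mem[0x1a..0x20] <- [98 1c 79 02 b3 97 4f]
D2: mem[0x1c..0x20] <- [79 02 b3 0e 60]
D3: mem[0x06..0x07] <- [02 b3]
query mem[0x1c]=0x79, mem[0x07]=0xb3, mem[0x10]=0x79, mem[0x05]=0x5b, mem[0x12]=0xb3

MEM[0x1c,0x07,0x10,0x05,0x12] = 79 b3 79 5b b3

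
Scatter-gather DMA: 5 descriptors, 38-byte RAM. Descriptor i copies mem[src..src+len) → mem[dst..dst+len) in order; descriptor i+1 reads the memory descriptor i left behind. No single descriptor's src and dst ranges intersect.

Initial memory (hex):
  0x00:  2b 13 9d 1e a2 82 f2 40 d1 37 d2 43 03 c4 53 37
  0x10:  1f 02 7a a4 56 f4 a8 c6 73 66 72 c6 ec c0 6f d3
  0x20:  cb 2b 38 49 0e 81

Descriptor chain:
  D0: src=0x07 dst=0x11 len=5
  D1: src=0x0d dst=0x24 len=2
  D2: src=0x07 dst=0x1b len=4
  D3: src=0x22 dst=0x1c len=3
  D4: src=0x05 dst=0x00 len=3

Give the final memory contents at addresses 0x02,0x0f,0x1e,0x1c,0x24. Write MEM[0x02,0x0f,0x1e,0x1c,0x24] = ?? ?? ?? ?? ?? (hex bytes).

#0 dst[0x11+5] := {0x40,0xd1,0x37,0xd2,0x43}
#1 dst[0x24+2] := {0xc4,0x53}
#2 dst[0x1b+4] := {0x40,0xd1,0x37,0xd2}
#3 dst[0x1c+3] := {0x38,0x49,0xc4}
#4 dst[0x00+3] := {0x82,0xf2,0x40}
query mem[0x02]=0x40, mem[0x0f]=0x37, mem[0x1e]=0xc4, mem[0x1c]=0x38, mem[0x24]=0xc4

MEM[0x02,0x0f,0x1e,0x1c,0x24] = 40 37 c4 38 c4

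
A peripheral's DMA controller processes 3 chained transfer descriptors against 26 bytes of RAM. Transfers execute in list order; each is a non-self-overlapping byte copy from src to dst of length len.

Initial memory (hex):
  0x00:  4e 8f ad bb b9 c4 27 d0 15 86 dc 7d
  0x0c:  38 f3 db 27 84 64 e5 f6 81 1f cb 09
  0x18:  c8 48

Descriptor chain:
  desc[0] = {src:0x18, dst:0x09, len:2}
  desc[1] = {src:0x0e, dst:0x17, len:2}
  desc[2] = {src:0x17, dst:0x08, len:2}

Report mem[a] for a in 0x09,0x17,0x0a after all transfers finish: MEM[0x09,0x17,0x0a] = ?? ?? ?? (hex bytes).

MEM[0x09,0x17,0x0a] = 27 db 48

#0 dst[0x09+2] := {0xc8,0x48}
#1 dst[0x17+2] := {0xdb,0x27}
#2 dst[0x08+2] := {0xdb,0x27}
query mem[0x09]=0x27, mem[0x17]=0xdb, mem[0x0a]=0x48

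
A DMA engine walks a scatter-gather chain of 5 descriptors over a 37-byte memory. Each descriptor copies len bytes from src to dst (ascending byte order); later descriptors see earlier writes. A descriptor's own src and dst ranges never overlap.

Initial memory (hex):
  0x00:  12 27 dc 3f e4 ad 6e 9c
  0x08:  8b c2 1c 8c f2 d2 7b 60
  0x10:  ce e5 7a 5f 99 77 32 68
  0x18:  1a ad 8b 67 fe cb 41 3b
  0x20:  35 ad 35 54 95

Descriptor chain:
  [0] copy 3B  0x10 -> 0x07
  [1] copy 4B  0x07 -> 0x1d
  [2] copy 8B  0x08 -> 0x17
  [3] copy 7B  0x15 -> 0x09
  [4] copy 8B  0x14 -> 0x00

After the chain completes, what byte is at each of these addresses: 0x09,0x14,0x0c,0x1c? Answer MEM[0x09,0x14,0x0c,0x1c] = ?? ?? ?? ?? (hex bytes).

MEM[0x09,0x14,0x0c,0x1c] = 77 99 7a d2

#0 dst[0x07+3] := {0xce,0xe5,0x7a}
#1 dst[0x1d+4] := {0xce,0xe5,0x7a,0x1c}
#2 dst[0x17+8] := {0xe5,0x7a,0x1c,0x8c,0xf2,0xd2,0x7b,0x60}
#3 dst[0x09+7] := {0x77,0x32,0xe5,0x7a,0x1c,0x8c,0xf2}
#4 dst[0x00+8] := {0x99,0x77,0x32,0xe5,0x7a,0x1c,0x8c,0xf2}
query mem[0x09]=0x77, mem[0x14]=0x99, mem[0x0c]=0x7a, mem[0x1c]=0xd2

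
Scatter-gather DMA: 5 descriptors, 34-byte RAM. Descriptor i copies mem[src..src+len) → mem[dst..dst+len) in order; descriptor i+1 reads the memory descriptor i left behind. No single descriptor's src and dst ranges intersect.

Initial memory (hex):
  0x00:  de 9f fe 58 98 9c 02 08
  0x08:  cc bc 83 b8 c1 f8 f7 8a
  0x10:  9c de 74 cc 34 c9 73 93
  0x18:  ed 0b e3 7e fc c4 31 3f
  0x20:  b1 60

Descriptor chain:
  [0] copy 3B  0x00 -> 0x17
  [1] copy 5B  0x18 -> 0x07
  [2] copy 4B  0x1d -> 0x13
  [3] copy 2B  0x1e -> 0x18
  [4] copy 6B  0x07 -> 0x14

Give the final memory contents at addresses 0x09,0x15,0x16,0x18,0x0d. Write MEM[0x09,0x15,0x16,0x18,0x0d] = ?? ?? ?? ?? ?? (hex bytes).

MEM[0x09,0x15,0x16,0x18,0x0d] = e3 fe e3 fc f8

[0] 0x00->0x17 len=3 : de 9f fe
[1] 0x18->0x07 len=5 : 9f fe e3 7e fc
[2] 0x1d->0x13 len=4 : c4 31 3f b1
[3] 0x1e->0x18 len=2 : 31 3f
[4] 0x07->0x14 len=6 : 9f fe e3 7e fc c1
query mem[0x09]=0xe3, mem[0x15]=0xfe, mem[0x16]=0xe3, mem[0x18]=0xfc, mem[0x0d]=0xf8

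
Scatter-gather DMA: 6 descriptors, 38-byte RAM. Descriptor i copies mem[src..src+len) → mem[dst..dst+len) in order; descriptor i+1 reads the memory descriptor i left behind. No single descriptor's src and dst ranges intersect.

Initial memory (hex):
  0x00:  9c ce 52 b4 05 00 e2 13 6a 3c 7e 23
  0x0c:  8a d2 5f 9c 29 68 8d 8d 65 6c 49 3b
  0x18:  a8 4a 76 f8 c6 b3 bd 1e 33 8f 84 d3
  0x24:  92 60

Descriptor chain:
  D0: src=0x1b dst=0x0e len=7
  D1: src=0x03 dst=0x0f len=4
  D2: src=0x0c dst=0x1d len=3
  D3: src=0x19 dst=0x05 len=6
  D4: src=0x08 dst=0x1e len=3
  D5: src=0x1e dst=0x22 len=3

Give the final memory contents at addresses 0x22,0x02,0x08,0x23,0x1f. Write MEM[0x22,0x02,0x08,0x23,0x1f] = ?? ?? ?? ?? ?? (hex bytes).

  after D0: wrote 7B at 0x0e = f8c6b3bd1e338f
  after D1: wrote 4B at 0x0f = b40500e2
  after D2: wrote 3B at 0x1d = 8ad2f8
  after D3: wrote 6B at 0x05 = 4a76f8c68ad2
  after D4: wrote 3B at 0x1e = c68ad2
  after D5: wrote 3B at 0x22 = c68ad2
query mem[0x22]=0xc6, mem[0x02]=0x52, mem[0x08]=0xc6, mem[0x23]=0x8a, mem[0x1f]=0x8a

MEM[0x22,0x02,0x08,0x23,0x1f] = c6 52 c6 8a 8a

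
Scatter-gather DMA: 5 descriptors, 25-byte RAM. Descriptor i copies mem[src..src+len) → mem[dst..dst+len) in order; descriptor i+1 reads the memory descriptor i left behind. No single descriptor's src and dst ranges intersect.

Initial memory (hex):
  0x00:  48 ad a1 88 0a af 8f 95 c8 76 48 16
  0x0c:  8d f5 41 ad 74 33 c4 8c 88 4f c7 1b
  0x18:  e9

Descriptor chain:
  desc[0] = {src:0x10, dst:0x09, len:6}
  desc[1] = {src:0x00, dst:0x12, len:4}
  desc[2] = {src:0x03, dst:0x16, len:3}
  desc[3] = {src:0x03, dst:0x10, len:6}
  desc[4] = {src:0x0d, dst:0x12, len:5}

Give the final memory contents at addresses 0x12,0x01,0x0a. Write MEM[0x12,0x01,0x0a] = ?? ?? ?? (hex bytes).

D0: mem[0x09..0x0e] <- [74 33 c4 8c 88 4f]
D1: mem[0x12..0x15] <- [48 ad a1 88]
D2: mem[0x16..0x18] <- [88 0a af]
D3: mem[0x10..0x15] <- [88 0a af 8f 95 c8]
D4: mem[0x12..0x16] <- [88 4f ad 88 0a]
query mem[0x12]=0x88, mem[0x01]=0xad, mem[0x0a]=0x33

MEM[0x12,0x01,0x0a] = 88 ad 33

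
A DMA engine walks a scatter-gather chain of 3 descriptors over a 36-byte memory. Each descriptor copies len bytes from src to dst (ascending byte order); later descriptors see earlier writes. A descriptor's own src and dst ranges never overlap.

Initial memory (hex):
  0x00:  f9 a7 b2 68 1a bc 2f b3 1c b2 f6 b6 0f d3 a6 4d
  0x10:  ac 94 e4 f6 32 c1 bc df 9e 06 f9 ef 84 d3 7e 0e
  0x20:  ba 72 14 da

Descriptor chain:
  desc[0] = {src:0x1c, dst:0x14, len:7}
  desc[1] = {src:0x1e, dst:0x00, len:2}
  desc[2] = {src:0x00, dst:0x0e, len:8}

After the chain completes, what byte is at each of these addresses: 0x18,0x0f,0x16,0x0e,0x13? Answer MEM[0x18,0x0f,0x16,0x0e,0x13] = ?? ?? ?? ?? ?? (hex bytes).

MEM[0x18,0x0f,0x16,0x0e,0x13] = ba 0e 7e 7e bc

#0 dst[0x14+7] := {0x84,0xd3,0x7e,0x0e,0xba,0x72,0x14}
#1 dst[0x00+2] := {0x7e,0x0e}
#2 dst[0x0e+8] := {0x7e,0x0e,0xb2,0x68,0x1a,0xbc,0x2f,0xb3}
query mem[0x18]=0xba, mem[0x0f]=0x0e, mem[0x16]=0x7e, mem[0x0e]=0x7e, mem[0x13]=0xbc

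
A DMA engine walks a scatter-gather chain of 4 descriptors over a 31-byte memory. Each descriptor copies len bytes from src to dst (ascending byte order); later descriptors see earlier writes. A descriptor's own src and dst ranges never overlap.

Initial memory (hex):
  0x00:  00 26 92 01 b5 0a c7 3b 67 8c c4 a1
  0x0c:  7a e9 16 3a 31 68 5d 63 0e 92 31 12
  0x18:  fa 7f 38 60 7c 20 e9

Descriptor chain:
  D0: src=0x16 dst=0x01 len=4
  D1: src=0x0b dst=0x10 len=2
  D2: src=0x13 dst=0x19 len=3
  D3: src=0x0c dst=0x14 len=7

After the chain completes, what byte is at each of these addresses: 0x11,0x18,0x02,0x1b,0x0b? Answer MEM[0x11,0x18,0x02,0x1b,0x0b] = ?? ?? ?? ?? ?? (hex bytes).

MEM[0x11,0x18,0x02,0x1b,0x0b] = 7a a1 12 92 a1

[0] 0x16->0x01 len=4 : 31 12 fa 7f
[1] 0x0b->0x10 len=2 : a1 7a
[2] 0x13->0x19 len=3 : 63 0e 92
[3] 0x0c->0x14 len=7 : 7a e9 16 3a a1 7a 5d
query mem[0x11]=0x7a, mem[0x18]=0xa1, mem[0x02]=0x12, mem[0x1b]=0x92, mem[0x0b]=0xa1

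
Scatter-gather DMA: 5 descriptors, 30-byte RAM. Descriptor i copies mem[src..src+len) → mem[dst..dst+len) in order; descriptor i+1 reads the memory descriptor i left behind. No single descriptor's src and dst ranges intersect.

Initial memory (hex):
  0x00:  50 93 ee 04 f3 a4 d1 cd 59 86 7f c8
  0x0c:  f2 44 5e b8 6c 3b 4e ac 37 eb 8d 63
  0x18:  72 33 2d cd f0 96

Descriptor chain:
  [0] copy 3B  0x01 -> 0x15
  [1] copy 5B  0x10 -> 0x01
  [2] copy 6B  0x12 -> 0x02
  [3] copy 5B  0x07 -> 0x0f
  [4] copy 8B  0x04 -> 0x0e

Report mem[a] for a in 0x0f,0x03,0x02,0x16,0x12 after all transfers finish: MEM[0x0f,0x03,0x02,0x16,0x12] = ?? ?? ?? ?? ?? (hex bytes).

MEM[0x0f,0x03,0x02,0x16,0x12] = 93 ac 4e ee 59

[0] 0x01->0x15 len=3 : 93 ee 04
[1] 0x10->0x01 len=5 : 6c 3b 4e ac 37
[2] 0x12->0x02 len=6 : 4e ac 37 93 ee 04
[3] 0x07->0x0f len=5 : 04 59 86 7f c8
[4] 0x04->0x0e len=8 : 37 93 ee 04 59 86 7f c8
query mem[0x0f]=0x93, mem[0x03]=0xac, mem[0x02]=0x4e, mem[0x16]=0xee, mem[0x12]=0x59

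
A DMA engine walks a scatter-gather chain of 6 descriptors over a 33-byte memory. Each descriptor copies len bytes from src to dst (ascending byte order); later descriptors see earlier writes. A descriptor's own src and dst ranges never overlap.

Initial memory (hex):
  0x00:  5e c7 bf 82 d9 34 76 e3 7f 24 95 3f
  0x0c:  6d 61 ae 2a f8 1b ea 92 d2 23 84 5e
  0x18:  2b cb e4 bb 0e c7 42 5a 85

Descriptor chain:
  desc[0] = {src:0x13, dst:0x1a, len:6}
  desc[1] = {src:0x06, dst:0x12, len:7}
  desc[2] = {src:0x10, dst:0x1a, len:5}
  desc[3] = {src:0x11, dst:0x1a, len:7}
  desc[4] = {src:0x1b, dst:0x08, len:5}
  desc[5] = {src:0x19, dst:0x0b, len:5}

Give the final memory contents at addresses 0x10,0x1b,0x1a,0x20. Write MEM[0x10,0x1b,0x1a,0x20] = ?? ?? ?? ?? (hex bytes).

[0] 0x13->0x1a len=6 : 92 d2 23 84 5e 2b
[1] 0x06->0x12 len=7 : 76 e3 7f 24 95 3f 6d
[2] 0x10->0x1a len=5 : f8 1b 76 e3 7f
[3] 0x11->0x1a len=7 : 1b 76 e3 7f 24 95 3f
[4] 0x1b->0x08 len=5 : 76 e3 7f 24 95
[5] 0x19->0x0b len=5 : cb 1b 76 e3 7f
query mem[0x10]=0xf8, mem[0x1b]=0x76, mem[0x1a]=0x1b, mem[0x20]=0x3f

MEM[0x10,0x1b,0x1a,0x20] = f8 76 1b 3f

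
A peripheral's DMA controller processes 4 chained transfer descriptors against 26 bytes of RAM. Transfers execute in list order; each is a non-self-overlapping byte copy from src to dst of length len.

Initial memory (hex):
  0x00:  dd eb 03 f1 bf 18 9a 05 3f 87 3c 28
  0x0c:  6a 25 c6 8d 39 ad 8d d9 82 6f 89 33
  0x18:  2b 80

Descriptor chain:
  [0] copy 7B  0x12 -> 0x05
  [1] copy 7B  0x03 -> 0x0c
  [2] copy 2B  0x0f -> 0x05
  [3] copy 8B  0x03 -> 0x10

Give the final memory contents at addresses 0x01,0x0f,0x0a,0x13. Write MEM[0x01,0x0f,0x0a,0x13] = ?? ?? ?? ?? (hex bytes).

#0 dst[0x05+7] := {0x8d,0xd9,0x82,0x6f,0x89,0x33,0x2b}
#1 dst[0x0c+7] := {0xf1,0xbf,0x8d,0xd9,0x82,0x6f,0x89}
#2 dst[0x05+2] := {0xd9,0x82}
#3 dst[0x10+8] := {0xf1,0xbf,0xd9,0x82,0x82,0x6f,0x89,0x33}
query mem[0x01]=0xeb, mem[0x0f]=0xd9, mem[0x0a]=0x33, mem[0x13]=0x82

MEM[0x01,0x0f,0x0a,0x13] = eb d9 33 82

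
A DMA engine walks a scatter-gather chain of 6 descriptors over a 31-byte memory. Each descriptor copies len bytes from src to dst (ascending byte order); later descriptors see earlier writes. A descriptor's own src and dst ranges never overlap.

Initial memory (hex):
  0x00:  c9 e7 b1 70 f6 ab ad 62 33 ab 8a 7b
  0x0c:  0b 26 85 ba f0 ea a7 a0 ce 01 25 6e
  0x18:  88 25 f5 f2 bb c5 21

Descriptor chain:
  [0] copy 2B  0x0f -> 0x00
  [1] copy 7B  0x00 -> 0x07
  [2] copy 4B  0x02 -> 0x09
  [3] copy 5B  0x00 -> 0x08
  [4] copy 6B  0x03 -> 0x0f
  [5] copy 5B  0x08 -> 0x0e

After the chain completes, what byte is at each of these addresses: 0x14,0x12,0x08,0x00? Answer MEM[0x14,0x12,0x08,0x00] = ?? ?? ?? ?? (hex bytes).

MEM[0x14,0x12,0x08,0x00] = ba f6 ba ba

D0: mem[0x00..0x01] <- [ba f0]
D1: mem[0x07..0x0d] <- [ba f0 b1 70 f6 ab ad]
D2: mem[0x09..0x0c] <- [b1 70 f6 ab]
D3: mem[0x08..0x0c] <- [ba f0 b1 70 f6]
D4: mem[0x0f..0x14] <- [70 f6 ab ad ba ba]
D5: mem[0x0e..0x12] <- [ba f0 b1 70 f6]
query mem[0x14]=0xba, mem[0x12]=0xf6, mem[0x08]=0xba, mem[0x00]=0xba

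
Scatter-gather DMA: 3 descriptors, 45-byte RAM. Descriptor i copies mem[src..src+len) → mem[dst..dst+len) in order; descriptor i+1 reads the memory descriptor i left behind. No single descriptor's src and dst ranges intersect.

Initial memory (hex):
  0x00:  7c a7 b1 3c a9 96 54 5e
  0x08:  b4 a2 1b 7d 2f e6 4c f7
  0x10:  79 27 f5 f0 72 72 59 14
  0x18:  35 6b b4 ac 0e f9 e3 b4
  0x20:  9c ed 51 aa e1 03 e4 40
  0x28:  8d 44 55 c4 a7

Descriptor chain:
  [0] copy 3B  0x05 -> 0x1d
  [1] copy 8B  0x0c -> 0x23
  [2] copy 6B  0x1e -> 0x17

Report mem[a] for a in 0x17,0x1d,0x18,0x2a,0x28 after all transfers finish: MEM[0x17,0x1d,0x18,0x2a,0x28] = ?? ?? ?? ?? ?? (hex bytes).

MEM[0x17,0x1d,0x18,0x2a,0x28] = 54 96 5e f0 27

#0 dst[0x1d+3] := {0x96,0x54,0x5e}
#1 dst[0x23+8] := {0x2f,0xe6,0x4c,0xf7,0x79,0x27,0xf5,0xf0}
#2 dst[0x17+6] := {0x54,0x5e,0x9c,0xed,0x51,0x2f}
query mem[0x17]=0x54, mem[0x1d]=0x96, mem[0x18]=0x5e, mem[0x2a]=0xf0, mem[0x28]=0x27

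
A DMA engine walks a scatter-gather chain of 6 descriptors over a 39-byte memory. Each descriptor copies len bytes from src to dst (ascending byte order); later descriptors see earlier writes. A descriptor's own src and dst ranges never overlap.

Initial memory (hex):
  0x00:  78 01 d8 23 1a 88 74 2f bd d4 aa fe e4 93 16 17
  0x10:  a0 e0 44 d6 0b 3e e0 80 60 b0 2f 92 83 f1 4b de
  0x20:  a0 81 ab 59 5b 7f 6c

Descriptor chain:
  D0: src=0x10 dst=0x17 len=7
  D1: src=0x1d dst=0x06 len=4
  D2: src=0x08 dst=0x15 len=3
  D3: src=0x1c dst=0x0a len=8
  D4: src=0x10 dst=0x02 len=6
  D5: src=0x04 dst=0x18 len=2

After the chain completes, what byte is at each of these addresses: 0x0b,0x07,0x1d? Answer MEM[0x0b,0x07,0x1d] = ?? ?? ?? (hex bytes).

MEM[0x0b,0x07,0x1d] = e0 de e0

  after D0: wrote 7B at 0x17 = a0e044d60b3ee0
  after D1: wrote 4B at 0x06 = e04bdea0
  after D2: wrote 3B at 0x15 = dea0aa
  after D3: wrote 8B at 0x0a = 3ee04bdea081ab59
  after D4: wrote 6B at 0x02 = ab5944d60bde
  after D5: wrote 2B at 0x18 = 44d6
query mem[0x0b]=0xe0, mem[0x07]=0xde, mem[0x1d]=0xe0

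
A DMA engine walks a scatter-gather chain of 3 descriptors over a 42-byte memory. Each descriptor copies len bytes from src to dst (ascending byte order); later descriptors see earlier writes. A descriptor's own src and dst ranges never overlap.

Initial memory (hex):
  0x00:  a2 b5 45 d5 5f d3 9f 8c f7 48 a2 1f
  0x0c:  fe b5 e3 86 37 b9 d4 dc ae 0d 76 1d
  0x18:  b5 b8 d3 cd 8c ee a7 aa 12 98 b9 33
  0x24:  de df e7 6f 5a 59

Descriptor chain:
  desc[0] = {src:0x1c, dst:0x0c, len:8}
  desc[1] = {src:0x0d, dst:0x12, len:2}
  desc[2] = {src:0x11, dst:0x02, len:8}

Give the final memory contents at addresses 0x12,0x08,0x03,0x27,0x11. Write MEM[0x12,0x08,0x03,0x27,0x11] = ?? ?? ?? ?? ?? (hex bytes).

MEM[0x12,0x08,0x03,0x27,0x11] = ee 1d ee 6f 98

  after D0: wrote 8B at 0x0c = 8ceea7aa1298b933
  after D1: wrote 2B at 0x12 = eea7
  after D2: wrote 8B at 0x02 = 98eea7ae0d761db5
query mem[0x12]=0xee, mem[0x08]=0x1d, mem[0x03]=0xee, mem[0x27]=0x6f, mem[0x11]=0x98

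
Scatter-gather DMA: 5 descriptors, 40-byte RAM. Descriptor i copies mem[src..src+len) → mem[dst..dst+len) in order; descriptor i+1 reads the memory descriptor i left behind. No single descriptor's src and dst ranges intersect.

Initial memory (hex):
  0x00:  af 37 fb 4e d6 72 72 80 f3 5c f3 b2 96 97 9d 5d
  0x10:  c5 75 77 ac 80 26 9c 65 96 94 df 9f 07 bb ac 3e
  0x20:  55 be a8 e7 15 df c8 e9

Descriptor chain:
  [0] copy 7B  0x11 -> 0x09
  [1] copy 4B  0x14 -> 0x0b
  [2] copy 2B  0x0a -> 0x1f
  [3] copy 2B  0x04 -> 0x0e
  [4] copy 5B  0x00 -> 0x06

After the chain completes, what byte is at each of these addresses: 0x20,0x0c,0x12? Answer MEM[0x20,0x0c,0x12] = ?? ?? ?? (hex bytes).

MEM[0x20,0x0c,0x12] = 80 26 77

  after D0: wrote 7B at 0x09 = 7577ac80269c65
  after D1: wrote 4B at 0x0b = 80269c65
  after D2: wrote 2B at 0x1f = 7780
  after D3: wrote 2B at 0x0e = d672
  after D4: wrote 5B at 0x06 = af37fb4ed6
query mem[0x20]=0x80, mem[0x0c]=0x26, mem[0x12]=0x77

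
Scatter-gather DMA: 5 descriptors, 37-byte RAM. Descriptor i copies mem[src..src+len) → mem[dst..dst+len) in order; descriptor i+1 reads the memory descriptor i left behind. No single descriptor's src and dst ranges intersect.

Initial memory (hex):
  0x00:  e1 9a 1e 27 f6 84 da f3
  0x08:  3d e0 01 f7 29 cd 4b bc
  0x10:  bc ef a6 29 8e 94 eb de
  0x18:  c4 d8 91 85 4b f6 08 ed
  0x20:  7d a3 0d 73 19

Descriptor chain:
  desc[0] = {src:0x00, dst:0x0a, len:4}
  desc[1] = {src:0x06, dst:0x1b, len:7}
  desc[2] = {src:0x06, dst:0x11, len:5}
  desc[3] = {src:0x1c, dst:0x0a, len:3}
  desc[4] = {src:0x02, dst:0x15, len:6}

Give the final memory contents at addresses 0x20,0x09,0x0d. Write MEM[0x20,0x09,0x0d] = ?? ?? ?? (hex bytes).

MEM[0x20,0x09,0x0d] = 9a e0 27

D0: mem[0x0a..0x0d] <- [e1 9a 1e 27]
D1: mem[0x1b..0x21] <- [da f3 3d e0 e1 9a 1e]
D2: mem[0x11..0x15] <- [da f3 3d e0 e1]
D3: mem[0x0a..0x0c] <- [f3 3d e0]
D4: mem[0x15..0x1a] <- [1e 27 f6 84 da f3]
query mem[0x20]=0x9a, mem[0x09]=0xe0, mem[0x0d]=0x27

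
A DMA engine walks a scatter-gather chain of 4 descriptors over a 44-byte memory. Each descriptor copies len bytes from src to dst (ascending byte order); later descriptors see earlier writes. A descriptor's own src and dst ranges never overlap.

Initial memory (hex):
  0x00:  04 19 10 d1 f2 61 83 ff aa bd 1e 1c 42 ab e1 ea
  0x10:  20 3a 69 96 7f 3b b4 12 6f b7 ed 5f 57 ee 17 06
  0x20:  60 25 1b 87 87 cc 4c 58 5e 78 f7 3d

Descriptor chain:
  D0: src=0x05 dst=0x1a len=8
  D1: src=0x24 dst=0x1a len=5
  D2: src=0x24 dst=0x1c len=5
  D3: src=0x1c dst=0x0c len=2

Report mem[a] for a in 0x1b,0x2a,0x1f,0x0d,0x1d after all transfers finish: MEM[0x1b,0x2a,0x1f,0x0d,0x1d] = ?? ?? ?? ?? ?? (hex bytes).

MEM[0x1b,0x2a,0x1f,0x0d,0x1d] = cc f7 58 cc cc

#0 dst[0x1a+8] := {0x61,0x83,0xff,0xaa,0xbd,0x1e,0x1c,0x42}
#1 dst[0x1a+5] := {0x87,0xcc,0x4c,0x58,0x5e}
#2 dst[0x1c+5] := {0x87,0xcc,0x4c,0x58,0x5e}
#3 dst[0x0c+2] := {0x87,0xcc}
query mem[0x1b]=0xcc, mem[0x2a]=0xf7, mem[0x1f]=0x58, mem[0x0d]=0xcc, mem[0x1d]=0xcc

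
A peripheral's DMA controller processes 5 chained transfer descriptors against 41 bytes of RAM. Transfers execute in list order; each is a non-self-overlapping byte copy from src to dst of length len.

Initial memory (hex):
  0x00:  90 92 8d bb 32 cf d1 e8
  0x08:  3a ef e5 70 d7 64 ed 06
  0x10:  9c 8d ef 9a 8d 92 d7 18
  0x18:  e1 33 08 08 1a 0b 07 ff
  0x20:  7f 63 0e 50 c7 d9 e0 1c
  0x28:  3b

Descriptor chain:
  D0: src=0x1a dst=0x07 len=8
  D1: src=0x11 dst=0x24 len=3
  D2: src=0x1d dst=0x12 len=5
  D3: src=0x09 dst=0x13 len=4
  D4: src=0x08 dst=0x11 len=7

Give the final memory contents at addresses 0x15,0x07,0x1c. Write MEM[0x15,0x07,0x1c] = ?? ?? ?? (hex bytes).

  after D0: wrote 8B at 0x07 = 08081a0b07ff7f63
  after D1: wrote 3B at 0x24 = 8def9a
  after D2: wrote 5B at 0x12 = 0b07ff7f63
  after D3: wrote 4B at 0x13 = 1a0b07ff
  after D4: wrote 7B at 0x11 = 081a0b07ff7f63
query mem[0x15]=0xff, mem[0x07]=0x08, mem[0x1c]=0x1a

MEM[0x15,0x07,0x1c] = ff 08 1a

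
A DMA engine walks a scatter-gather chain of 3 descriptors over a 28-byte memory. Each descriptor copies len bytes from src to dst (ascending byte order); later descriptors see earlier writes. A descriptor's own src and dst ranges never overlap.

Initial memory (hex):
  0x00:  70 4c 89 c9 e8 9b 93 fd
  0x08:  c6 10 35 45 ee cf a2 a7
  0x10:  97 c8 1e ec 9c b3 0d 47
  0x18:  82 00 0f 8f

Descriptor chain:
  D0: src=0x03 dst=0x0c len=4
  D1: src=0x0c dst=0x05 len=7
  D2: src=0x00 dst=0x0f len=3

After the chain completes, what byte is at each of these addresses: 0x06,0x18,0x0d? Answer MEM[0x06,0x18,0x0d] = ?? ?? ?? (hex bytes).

#0 dst[0x0c+4] := {0xc9,0xe8,0x9b,0x93}
#1 dst[0x05+7] := {0xc9,0xe8,0x9b,0x93,0x97,0xc8,0x1e}
#2 dst[0x0f+3] := {0x70,0x4c,0x89}
query mem[0x06]=0xe8, mem[0x18]=0x82, mem[0x0d]=0xe8

MEM[0x06,0x18,0x0d] = e8 82 e8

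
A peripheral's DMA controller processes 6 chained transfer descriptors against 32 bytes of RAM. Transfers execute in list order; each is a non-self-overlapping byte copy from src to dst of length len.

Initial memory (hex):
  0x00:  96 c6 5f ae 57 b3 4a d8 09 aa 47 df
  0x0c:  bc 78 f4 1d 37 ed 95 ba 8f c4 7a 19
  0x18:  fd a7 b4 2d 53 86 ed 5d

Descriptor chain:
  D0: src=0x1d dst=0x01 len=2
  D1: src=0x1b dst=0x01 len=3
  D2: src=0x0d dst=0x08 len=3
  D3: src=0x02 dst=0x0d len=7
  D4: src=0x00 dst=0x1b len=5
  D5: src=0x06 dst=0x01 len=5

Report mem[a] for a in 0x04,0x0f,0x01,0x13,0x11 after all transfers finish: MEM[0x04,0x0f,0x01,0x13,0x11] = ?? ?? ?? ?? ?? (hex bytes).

MEM[0x04,0x0f,0x01,0x13,0x11] = f4 57 4a 78 4a

#0 dst[0x01+2] := {0x86,0xed}
#1 dst[0x01+3] := {0x2d,0x53,0x86}
#2 dst[0x08+3] := {0x78,0xf4,0x1d}
#3 dst[0x0d+7] := {0x53,0x86,0x57,0xb3,0x4a,0xd8,0x78}
#4 dst[0x1b+5] := {0x96,0x2d,0x53,0x86,0x57}
#5 dst[0x01+5] := {0x4a,0xd8,0x78,0xf4,0x1d}
query mem[0x04]=0xf4, mem[0x0f]=0x57, mem[0x01]=0x4a, mem[0x13]=0x78, mem[0x11]=0x4a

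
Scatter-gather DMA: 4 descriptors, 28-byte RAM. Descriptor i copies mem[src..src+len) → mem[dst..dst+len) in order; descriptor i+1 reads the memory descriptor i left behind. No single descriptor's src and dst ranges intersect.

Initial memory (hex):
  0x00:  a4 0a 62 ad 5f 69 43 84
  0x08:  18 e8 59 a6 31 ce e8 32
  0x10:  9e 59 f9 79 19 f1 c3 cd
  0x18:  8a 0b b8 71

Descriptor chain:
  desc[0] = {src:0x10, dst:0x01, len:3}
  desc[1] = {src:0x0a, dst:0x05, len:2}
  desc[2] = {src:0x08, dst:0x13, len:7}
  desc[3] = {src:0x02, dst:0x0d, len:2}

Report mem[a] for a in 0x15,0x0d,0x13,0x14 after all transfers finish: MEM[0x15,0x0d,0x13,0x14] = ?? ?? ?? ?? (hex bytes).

[0] 0x10->0x01 len=3 : 9e 59 f9
[1] 0x0a->0x05 len=2 : 59 a6
[2] 0x08->0x13 len=7 : 18 e8 59 a6 31 ce e8
[3] 0x02->0x0d len=2 : 59 f9
query mem[0x15]=0x59, mem[0x0d]=0x59, mem[0x13]=0x18, mem[0x14]=0xe8

MEM[0x15,0x0d,0x13,0x14] = 59 59 18 e8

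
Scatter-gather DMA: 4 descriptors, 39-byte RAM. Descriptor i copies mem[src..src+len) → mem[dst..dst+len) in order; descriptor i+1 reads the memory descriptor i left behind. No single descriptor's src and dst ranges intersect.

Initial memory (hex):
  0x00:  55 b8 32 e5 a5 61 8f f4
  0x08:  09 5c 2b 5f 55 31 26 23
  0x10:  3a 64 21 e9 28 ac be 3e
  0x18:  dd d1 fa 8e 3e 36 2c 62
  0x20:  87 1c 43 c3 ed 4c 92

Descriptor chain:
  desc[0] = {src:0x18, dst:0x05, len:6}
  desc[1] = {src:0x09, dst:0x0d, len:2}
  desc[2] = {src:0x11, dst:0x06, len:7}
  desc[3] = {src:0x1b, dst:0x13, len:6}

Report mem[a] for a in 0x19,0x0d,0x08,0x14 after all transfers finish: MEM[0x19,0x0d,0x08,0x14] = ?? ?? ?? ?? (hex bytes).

  after D0: wrote 6B at 0x05 = ddd1fa8e3e36
  after D1: wrote 2B at 0x0d = 3e36
  after D2: wrote 7B at 0x06 = 6421e928acbe3e
  after D3: wrote 6B at 0x13 = 8e3e362c6287
query mem[0x19]=0xd1, mem[0x0d]=0x3e, mem[0x08]=0xe9, mem[0x14]=0x3e

MEM[0x19,0x0d,0x08,0x14] = d1 3e e9 3e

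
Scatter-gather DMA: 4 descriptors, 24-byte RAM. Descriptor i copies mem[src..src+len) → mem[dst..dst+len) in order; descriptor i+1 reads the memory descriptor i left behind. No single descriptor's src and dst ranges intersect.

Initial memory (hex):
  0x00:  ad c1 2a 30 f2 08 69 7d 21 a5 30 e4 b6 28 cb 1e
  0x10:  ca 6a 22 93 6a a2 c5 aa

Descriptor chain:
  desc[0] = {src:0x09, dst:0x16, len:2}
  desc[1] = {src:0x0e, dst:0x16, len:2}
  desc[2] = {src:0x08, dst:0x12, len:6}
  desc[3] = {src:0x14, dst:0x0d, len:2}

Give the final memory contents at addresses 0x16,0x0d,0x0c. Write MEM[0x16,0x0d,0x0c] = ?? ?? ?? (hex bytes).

MEM[0x16,0x0d,0x0c] = b6 30 b6

[0] 0x09->0x16 len=2 : a5 30
[1] 0x0e->0x16 len=2 : cb 1e
[2] 0x08->0x12 len=6 : 21 a5 30 e4 b6 28
[3] 0x14->0x0d len=2 : 30 e4
query mem[0x16]=0xb6, mem[0x0d]=0x30, mem[0x0c]=0xb6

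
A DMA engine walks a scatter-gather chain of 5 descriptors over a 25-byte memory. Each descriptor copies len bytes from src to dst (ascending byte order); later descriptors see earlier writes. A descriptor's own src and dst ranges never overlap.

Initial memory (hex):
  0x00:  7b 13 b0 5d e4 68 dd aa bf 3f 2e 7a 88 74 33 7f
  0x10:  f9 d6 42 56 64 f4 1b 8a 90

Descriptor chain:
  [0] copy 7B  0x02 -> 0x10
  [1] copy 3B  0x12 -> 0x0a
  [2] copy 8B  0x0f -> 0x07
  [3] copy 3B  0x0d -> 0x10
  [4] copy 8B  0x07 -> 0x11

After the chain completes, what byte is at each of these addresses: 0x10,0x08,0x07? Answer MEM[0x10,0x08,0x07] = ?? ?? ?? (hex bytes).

MEM[0x10,0x08,0x07] = aa b0 7f

D0: mem[0x10..0x16] <- [b0 5d e4 68 dd aa bf]
D1: mem[0x0a..0x0c] <- [e4 68 dd]
D2: mem[0x07..0x0e] <- [7f b0 5d e4 68 dd aa bf]
D3: mem[0x10..0x12] <- [aa bf 7f]
D4: mem[0x11..0x18] <- [7f b0 5d e4 68 dd aa bf]
query mem[0x10]=0xaa, mem[0x08]=0xb0, mem[0x07]=0x7f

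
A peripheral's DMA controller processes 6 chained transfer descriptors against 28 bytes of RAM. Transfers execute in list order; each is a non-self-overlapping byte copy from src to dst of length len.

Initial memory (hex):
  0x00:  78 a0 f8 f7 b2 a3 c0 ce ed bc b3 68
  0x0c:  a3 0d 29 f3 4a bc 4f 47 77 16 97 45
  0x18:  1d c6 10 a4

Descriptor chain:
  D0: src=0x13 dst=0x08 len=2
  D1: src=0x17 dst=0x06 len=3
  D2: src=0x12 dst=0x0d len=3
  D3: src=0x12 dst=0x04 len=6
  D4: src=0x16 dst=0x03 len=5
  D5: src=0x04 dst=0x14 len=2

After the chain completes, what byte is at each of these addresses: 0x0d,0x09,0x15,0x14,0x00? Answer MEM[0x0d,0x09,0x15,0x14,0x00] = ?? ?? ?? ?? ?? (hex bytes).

#0 dst[0x08+2] := {0x47,0x77}
#1 dst[0x06+3] := {0x45,0x1d,0xc6}
#2 dst[0x0d+3] := {0x4f,0x47,0x77}
#3 dst[0x04+6] := {0x4f,0x47,0x77,0x16,0x97,0x45}
#4 dst[0x03+5] := {0x97,0x45,0x1d,0xc6,0x10}
#5 dst[0x14+2] := {0x45,0x1d}
query mem[0x0d]=0x4f, mem[0x09]=0x45, mem[0x15]=0x1d, mem[0x14]=0x45, mem[0x00]=0x78

MEM[0x0d,0x09,0x15,0x14,0x00] = 4f 45 1d 45 78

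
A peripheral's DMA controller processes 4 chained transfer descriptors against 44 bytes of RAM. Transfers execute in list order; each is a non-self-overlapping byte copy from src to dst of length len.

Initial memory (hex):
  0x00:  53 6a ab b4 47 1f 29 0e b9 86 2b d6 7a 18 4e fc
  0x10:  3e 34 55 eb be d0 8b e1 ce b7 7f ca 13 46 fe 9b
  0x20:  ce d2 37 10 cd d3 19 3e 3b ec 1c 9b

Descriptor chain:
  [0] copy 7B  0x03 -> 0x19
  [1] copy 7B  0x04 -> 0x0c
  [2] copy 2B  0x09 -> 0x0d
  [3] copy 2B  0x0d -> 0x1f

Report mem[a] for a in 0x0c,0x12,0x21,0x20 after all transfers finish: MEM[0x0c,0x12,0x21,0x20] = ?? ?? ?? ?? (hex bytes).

#0 dst[0x19+7] := {0xb4,0x47,0x1f,0x29,0x0e,0xb9,0x86}
#1 dst[0x0c+7] := {0x47,0x1f,0x29,0x0e,0xb9,0x86,0x2b}
#2 dst[0x0d+2] := {0x86,0x2b}
#3 dst[0x1f+2] := {0x86,0x2b}
query mem[0x0c]=0x47, mem[0x12]=0x2b, mem[0x21]=0xd2, mem[0x20]=0x2b

MEM[0x0c,0x12,0x21,0x20] = 47 2b d2 2b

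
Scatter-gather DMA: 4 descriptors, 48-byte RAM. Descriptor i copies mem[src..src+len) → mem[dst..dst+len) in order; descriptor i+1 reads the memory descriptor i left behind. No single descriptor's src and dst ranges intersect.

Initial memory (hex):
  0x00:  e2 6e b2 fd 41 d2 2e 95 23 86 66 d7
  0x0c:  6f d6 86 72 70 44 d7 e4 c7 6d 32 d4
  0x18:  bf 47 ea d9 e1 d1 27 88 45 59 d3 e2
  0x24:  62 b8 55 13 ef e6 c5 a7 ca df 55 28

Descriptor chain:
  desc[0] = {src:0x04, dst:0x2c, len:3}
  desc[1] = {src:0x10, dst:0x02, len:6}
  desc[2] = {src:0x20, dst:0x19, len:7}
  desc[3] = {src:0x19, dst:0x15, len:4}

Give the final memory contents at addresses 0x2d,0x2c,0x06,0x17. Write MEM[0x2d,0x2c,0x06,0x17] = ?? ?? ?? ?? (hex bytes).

  after D0: wrote 3B at 0x2c = 41d22e
  after D1: wrote 6B at 0x02 = 7044d7e4c76d
  after D2: wrote 7B at 0x19 = 4559d3e262b855
  after D3: wrote 4B at 0x15 = 4559d3e2
query mem[0x2d]=0xd2, mem[0x2c]=0x41, mem[0x06]=0xc7, mem[0x17]=0xd3

MEM[0x2d,0x2c,0x06,0x17] = d2 41 c7 d3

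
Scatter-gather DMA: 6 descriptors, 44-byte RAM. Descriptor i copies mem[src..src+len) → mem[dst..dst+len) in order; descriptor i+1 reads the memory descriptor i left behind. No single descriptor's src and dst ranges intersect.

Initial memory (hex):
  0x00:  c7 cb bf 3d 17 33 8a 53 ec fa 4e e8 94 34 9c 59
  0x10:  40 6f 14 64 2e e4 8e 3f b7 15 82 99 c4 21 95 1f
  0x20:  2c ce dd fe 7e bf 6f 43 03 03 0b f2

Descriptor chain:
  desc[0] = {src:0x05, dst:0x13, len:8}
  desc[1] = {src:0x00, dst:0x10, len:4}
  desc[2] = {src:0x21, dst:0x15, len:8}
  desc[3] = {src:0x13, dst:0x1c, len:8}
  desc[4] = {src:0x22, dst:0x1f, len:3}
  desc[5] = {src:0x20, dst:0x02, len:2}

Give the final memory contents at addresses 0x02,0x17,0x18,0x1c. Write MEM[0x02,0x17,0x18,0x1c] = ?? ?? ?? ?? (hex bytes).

MEM[0x02,0x17,0x18,0x1c] = 6f fe 7e 3d

[0] 0x05->0x13 len=8 : 33 8a 53 ec fa 4e e8 94
[1] 0x00->0x10 len=4 : c7 cb bf 3d
[2] 0x21->0x15 len=8 : ce dd fe 7e bf 6f 43 03
[3] 0x13->0x1c len=8 : 3d 8a ce dd fe 7e bf 6f
[4] 0x22->0x1f len=3 : bf 6f 7e
[5] 0x20->0x02 len=2 : 6f 7e
query mem[0x02]=0x6f, mem[0x17]=0xfe, mem[0x18]=0x7e, mem[0x1c]=0x3d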